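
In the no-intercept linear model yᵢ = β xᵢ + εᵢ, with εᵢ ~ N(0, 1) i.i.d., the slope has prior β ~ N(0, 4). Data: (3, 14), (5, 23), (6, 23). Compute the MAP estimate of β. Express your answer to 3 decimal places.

log p(β | y) = −Σ(yᵢ − βxᵢ)²/(2·1) − β²/(2·4) + const.
Setting the derivative to zero: Σxᵢ(yᵢ − βxᵢ)/1 − β/4 = 0, so β = Σxᵢyᵢ / (Σxᵢ² + σ²/τ²).
Σxᵢyᵢ = 3·14 + 5·23 + 6·23 = 295; Σxᵢ² = 70; σ²/τ² = 0.25.
β̂_MAP = 295 / (70 + 0.25) = 295/70.25 ≈ 4.199.

β̂_MAP = 4.199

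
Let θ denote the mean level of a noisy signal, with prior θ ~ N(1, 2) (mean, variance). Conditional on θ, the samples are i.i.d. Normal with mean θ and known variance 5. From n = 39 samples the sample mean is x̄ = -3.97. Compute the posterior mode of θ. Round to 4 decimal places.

n = 39, x̄ = -3.97.
For a Normal prior and Normal likelihood with known variance, the posterior is Normal; its mode equals its mean, the precision-weighted average.
Prior precision 1/σ₀² = 1/2 = 0.5; data precision n/σ² = 39/5 = 7.8.
θ̂ = (0.5·1 + 7.8·(-3.97)) / (0.5 + 7.8) = (-30.466)/8.3 = -15233/4150 ≈ -3.6706.

θ̂_MAP = -3.6706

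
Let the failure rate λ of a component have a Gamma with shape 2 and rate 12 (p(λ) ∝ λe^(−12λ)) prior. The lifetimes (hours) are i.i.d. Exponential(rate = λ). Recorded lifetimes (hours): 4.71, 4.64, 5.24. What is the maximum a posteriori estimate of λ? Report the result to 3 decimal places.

λ̂_MAP = 0.150

The Exponential(rate=λ) likelihood is ∝ λ^n e^(−λΣtᵢ). Here n = 3 and Σtᵢ = 4.71 + 4.64 + 5.24 = 14.59.
Posterior ∝ λe^(−12λ) · λ^3e^(−14.59λ) = λ^4e^(−26.59λ), i.e. Gamma(5, 26.59).
Mode = (a−1)/b = 4/26.59 ≈ 0.150.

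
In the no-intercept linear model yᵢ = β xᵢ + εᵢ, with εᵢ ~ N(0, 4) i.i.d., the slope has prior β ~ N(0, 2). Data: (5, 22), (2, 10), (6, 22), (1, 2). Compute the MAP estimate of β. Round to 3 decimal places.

log p(β | y) = −Σ(yᵢ − βxᵢ)²/(2·4) − β²/(2·2) + const.
Setting the derivative to zero: Σxᵢ(yᵢ − βxᵢ)/4 − β/2 = 0, so β = Σxᵢyᵢ / (Σxᵢ² + σ²/τ²).
Σxᵢyᵢ = 5·22 + 2·10 + 6·22 + 1·2 = 264; Σxᵢ² = 66; σ²/τ² = 2.
β̂_MAP = 264 / (66 + 2) = 264/68 ≈ 3.882.

β̂_MAP = 3.882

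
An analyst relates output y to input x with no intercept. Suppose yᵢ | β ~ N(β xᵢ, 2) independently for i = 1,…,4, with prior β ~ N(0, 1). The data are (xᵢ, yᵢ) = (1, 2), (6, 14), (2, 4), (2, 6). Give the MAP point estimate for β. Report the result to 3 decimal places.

log p(β | y) = −Σ(yᵢ − βxᵢ)²/(2·2) − β²/(2·1) + const.
Setting the derivative to zero: Σxᵢ(yᵢ − βxᵢ)/2 − β/1 = 0, so β = Σxᵢyᵢ / (Σxᵢ² + σ²/τ²).
Σxᵢyᵢ = 1·2 + 6·14 + 2·4 + 2·6 = 106; Σxᵢ² = 45; σ²/τ² = 2.
β̂_MAP = 106 / (45 + 2) = 106/47 ≈ 2.255.

β̂_MAP = 2.255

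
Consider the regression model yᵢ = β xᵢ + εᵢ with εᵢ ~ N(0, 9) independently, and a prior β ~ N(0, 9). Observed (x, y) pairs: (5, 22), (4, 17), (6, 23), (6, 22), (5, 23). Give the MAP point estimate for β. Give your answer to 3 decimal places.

log p(β | y) = −Σ(yᵢ − βxᵢ)²/(2·9) − β²/(2·9) + const.
Setting the derivative to zero: Σxᵢ(yᵢ − βxᵢ)/9 − β/9 = 0, so β = Σxᵢyᵢ / (Σxᵢ² + σ²/τ²).
Σxᵢyᵢ = 5·22 + 4·17 + 6·23 + 6·22 + 5·23 = 563; Σxᵢ² = 138; σ²/τ² = 1.
β̂_MAP = 563 / (138 + 1) = 563/139 ≈ 4.050.

β̂_MAP = 4.050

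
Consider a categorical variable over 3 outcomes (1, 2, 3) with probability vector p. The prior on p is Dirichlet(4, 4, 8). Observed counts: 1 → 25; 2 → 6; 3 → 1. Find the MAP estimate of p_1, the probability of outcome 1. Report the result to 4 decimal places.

MAP estimate: 0.6222

The posterior is Dirichlet(αᵢ + nᵢ) = Dirichlet(29, 10, 9).
For a Dirichlet(a₁,…,a_K) with all aᵢ > 1, the mode has j-th component (aⱼ − 1)/(Σaᵢ − K).
Here Σaᵢ = 48 and K = 3, so p_1 = (29 − 1)/(48 − 3) = 28/45 ≈ 0.6222.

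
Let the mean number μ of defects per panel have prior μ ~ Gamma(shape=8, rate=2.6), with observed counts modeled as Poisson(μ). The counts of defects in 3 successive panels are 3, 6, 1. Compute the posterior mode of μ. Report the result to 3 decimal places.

Σxᵢ = 3+6+1 = 10, with n = 3.
Posterior ∝ μ^7e^(−2.6μ) · μ^10e^(−3μ) = μ^17e^(−5.6μ), i.e. Gamma(shape=18, rate=5.6).
The mode of a Gamma(a, b) with a ≥ 1 (shape–rate) is (a−1)/b = 17/5.6 ≈ 3.036.

μ̂_MAP = 3.036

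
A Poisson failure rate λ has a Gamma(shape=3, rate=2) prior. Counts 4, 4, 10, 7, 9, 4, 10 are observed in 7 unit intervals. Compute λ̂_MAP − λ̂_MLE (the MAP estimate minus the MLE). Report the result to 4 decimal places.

Σxᵢ = 48. Posterior is Gamma(51, 9); MAP = (51−1)/9 = 50/9 ≈ 5.55556.
MLE = x̄ = 48/7 ≈ 6.85714.
Difference = 50/9 − 48/7 = -82/63 ≈ -1.3016.

MAP − MLE = -1.3016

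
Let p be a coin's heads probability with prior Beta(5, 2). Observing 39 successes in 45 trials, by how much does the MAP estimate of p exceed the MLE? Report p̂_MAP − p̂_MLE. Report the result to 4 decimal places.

MAP − MLE = -0.0067

Posterior is Beta(44, 8); MAP = (44−1)/(52−2) = 43/50 ≈ 0.86000.
MLE ignores the prior: p̂_MLE = k/n = 39/45 ≈ 0.86667.
Difference = 43/50 − 39/45 = -1/150 ≈ -0.0067.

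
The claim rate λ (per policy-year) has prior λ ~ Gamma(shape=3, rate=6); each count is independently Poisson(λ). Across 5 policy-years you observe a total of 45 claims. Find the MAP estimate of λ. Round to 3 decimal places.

Σxᵢ = 45, n = 5.
Posterior ∝ λ^2e^(−6λ) · λ^45e^(−5λ) = λ^47e^(−11λ), i.e. Gamma(shape=48, rate=11).
The mode of a Gamma(a, b) with a ≥ 1 (shape–rate) is (a−1)/b = 47/11 ≈ 4.273.

λ̂_MAP = 4.273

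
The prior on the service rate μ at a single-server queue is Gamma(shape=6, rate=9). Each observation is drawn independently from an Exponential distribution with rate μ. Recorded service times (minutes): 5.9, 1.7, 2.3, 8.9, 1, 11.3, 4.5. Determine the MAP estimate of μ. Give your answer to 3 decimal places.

The Exponential(rate=μ) likelihood is ∝ μ^n e^(−μΣtᵢ). Here n = 7 and Σtᵢ = 5.9 + 1.7 + 2.3 + 8.9 + 1 + 11.3 + 4.5 = 35.6.
Posterior ∝ μ^5e^(−9μ) · μ^7e^(−35.6μ) = μ^12e^(−44.6μ), i.e. Gamma(13, 44.6).
Mode = (a−1)/b = 12/44.6 ≈ 0.269.

μ̂_MAP = 0.269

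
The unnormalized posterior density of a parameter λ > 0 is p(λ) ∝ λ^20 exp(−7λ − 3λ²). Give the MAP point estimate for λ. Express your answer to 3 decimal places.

λ̂_MAP = 1.333

ℓ'(λ) = 20/λ − 7 − 6λ. Setting this to zero and multiplying by λ: 6λ² + 7λ − 20 = 0.
λ = (−7 + √(7² + 4·6·20)) / (2·6) = (−7 + √529) / 12 = (−7 + 23)/12 = 4/3.
ℓ''(λ) = −20/λ² − 6 < 0, confirming a maximum.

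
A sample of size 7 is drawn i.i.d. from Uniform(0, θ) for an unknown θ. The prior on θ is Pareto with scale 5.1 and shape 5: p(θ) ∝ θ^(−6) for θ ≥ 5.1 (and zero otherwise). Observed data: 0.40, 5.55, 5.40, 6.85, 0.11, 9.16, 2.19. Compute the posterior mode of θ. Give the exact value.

The Uniform(0, θ) likelihood is θ^(−n) for θ ≥ max(xᵢ), zero otherwise. Here max(xᵢ) = 9.16.
Posterior ∝ θ^(−6) · θ^(−7) = θ^(−13) on θ ≥ max(5.1, 9.16) = 9.16.
This density is strictly decreasing in θ, so the posterior mode lies at the lower boundary of the support.

θ̂_MAP = 9.16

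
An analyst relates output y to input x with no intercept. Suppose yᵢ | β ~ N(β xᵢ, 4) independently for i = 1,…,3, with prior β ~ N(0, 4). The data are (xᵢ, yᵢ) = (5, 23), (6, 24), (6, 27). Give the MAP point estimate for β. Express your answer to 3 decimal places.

log p(β | y) = −Σ(yᵢ − βxᵢ)²/(2·4) − β²/(2·4) + const.
Setting the derivative to zero: Σxᵢ(yᵢ − βxᵢ)/4 − β/4 = 0, so β = Σxᵢyᵢ / (Σxᵢ² + σ²/τ²).
Σxᵢyᵢ = 5·23 + 6·24 + 6·27 = 421; Σxᵢ² = 97; σ²/τ² = 1.
β̂_MAP = 421 / (97 + 1) = 421/98 ≈ 4.296.

β̂_MAP = 4.296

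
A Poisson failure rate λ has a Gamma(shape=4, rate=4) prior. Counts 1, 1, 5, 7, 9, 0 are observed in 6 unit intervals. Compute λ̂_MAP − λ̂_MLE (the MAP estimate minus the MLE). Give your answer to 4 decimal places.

MAP − MLE = -1.2333

Σxᵢ = 23. Posterior is Gamma(27, 10); MAP = (27−1)/10 = 26/10 ≈ 2.60000.
MLE = x̄ = 23/6 ≈ 3.83333.
Difference = 26/10 − 23/6 = -37/30 ≈ -1.2333.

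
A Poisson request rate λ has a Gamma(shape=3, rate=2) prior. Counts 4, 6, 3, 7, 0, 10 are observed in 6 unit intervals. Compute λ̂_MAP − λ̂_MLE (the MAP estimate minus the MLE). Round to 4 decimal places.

MAP − MLE = -1.0000

Σxᵢ = 30. Posterior is Gamma(33, 8); MAP = (33−1)/8 = 32/8 ≈ 4.00000.
MLE = x̄ = 30/6 ≈ 5.00000.
Difference = 32/8 − 30/6 = -1 ≈ -1.0000.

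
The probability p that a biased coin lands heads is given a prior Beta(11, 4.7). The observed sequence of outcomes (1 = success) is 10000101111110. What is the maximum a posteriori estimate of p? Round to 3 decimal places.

Prior: Beta(11, 4.7).
Data: 8 successes in 14 trials (from the sequence). The binomial likelihood contributes p^8(1−p)^6, so the posterior is Beta(11+8, 4.7+6) = Beta(19, 10.7).
For Beta(a, b) with a, b > 1 the mode is (a−1)/(a+b−2) = 18/27.7 ≈ 0.650.

p̂_MAP = 0.650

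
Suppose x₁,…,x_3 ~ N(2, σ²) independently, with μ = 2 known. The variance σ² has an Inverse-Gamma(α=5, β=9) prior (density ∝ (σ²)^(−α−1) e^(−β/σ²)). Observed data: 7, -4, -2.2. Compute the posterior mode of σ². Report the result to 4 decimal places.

σ̂²_MAP = 6.4427

Sum of squared deviations about the known mean: SS = (7−2)² + (-4−2)² + (-2.2−2)² = 78.64.
The Normal likelihood contributes (σ²)^(−n/2) exp(−SS/(2σ²)), so the posterior is Inverse-Gamma(α + n/2, β + SS/2) = Inverse-Gamma(6.5, 48.32).
The mode of Inverse-Gamma(a, b) is b/(a+1) = 48.32/7.5 ≈ 6.4427.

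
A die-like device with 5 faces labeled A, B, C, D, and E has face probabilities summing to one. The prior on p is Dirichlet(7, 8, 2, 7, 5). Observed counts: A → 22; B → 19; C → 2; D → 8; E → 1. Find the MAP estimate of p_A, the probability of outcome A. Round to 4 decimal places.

The posterior is Dirichlet(αᵢ + nᵢ) = Dirichlet(29, 27, 4, 15, 6).
For a Dirichlet(a₁,…,a_K) with all aᵢ > 1, the mode has j-th component (aⱼ − 1)/(Σaᵢ − K).
Here Σaᵢ = 81 and K = 5, so p_A = (29 − 1)/(81 − 5) = 28/76 ≈ 0.3684.

MAP estimate of p_A = 0.3684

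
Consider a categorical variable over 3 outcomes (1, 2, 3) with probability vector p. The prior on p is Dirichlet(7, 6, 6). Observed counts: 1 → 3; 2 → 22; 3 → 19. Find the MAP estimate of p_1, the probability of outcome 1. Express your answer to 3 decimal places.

The posterior is Dirichlet(αᵢ + nᵢ) = Dirichlet(10, 28, 25).
For a Dirichlet(a₁,…,a_K) with all aᵢ > 1, the mode has j-th component (aⱼ − 1)/(Σaᵢ − K).
Here Σaᵢ = 63 and K = 3, so p_1 = (10 − 1)/(63 − 3) = 9/60 ≈ 0.150.

MAP estimate: 0.150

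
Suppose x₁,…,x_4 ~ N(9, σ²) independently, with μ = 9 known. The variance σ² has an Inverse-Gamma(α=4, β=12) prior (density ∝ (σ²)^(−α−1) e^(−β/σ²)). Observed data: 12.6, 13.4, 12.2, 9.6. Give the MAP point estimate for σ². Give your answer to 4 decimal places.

σ̂²_MAP = 4.7800

Sum of squared deviations about the known mean: SS = (12.6−9)² + (13.4−9)² + (12.2−9)² + (9.6−9)² = 42.92.
The Normal likelihood contributes (σ²)^(−n/2) exp(−SS/(2σ²)), so the posterior is Inverse-Gamma(α + n/2, β + SS/2) = Inverse-Gamma(6, 33.46).
The mode of Inverse-Gamma(a, b) is b/(a+1) = 33.46/7 ≈ 4.7800.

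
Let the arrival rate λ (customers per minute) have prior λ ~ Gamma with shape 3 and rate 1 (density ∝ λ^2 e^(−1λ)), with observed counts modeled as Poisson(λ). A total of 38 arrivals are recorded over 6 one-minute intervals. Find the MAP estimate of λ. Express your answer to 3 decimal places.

λ̂_MAP = 5.714

Σxᵢ = 38, n = 6.
Posterior ∝ λ^2e^(−1λ) · λ^38e^(−6λ) = λ^40e^(−7λ), i.e. Gamma(shape=41, rate=7).
The mode of a Gamma(a, b) with a ≥ 1 (shape–rate) is (a−1)/b = 40/7 ≈ 5.714.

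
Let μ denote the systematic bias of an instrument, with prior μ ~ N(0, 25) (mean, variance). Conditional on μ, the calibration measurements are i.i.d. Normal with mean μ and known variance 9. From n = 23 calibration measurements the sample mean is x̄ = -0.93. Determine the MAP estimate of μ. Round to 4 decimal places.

μ̂_MAP = -0.9157

n = 23, x̄ = -0.93.
For a Normal prior and Normal likelihood with known variance, the posterior is Normal; its mode equals its mean, the precision-weighted average.
Prior precision 1/σ₀² = 1/25 = 0.04; data precision n/σ² = 23/9.
μ̂ = (0.04·0 + (23/9)·(-0.93)) / (0.04 + 23/9) = (-713/300)/(584/225) = -2139/2336 ≈ -0.9157.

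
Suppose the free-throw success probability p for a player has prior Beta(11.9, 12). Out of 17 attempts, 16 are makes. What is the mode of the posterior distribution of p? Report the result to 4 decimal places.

p̂_MAP = 0.6915

Prior: Beta(11.9, 12).
Data: 16 successes in 17 trials. The binomial likelihood contributes p^16(1−p)^1, so the posterior is Beta(11.9+16, 12+1) = Beta(27.9, 13).
For Beta(a, b) with a, b > 1 the mode is (a−1)/(a+b−2) = 26.9/38.9 ≈ 0.6915.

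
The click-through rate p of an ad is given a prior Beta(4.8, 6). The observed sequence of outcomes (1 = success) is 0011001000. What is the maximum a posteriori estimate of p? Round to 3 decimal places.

p̂_MAP = 0.362

Prior: Beta(4.8, 6).
Data: 3 successes in 10 trials (from the sequence). The binomial likelihood contributes p^3(1−p)^7, so the posterior is Beta(4.8+3, 6+7) = Beta(7.8, 13).
For Beta(a, b) with a, b > 1 the mode is (a−1)/(a+b−2) = 6.8/18.8 ≈ 0.362.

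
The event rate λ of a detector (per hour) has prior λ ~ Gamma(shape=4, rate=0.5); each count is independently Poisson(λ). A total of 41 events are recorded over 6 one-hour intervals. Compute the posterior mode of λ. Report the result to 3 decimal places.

λ̂_MAP = 6.769

Σxᵢ = 41, n = 6.
Posterior ∝ λ^3e^(−0.5λ) · λ^41e^(−6λ) = λ^44e^(−6.5λ), i.e. Gamma(shape=45, rate=6.5).
The mode of a Gamma(a, b) with a ≥ 1 (shape–rate) is (a−1)/b = 44/6.5 ≈ 6.769.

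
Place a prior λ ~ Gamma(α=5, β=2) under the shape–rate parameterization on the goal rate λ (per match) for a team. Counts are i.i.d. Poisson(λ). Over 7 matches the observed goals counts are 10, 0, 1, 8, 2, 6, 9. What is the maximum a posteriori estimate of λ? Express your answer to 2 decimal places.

λ̂_MAP = 4.44

Σxᵢ = 10+0+1+8+2+6+9 = 36, with n = 7.
Posterior ∝ λ^4e^(−2λ) · λ^36e^(−7λ) = λ^40e^(−9λ), i.e. Gamma(shape=41, rate=9).
The mode of a Gamma(a, b) with a ≥ 1 (shape–rate) is (a−1)/b = 40/9 ≈ 4.44.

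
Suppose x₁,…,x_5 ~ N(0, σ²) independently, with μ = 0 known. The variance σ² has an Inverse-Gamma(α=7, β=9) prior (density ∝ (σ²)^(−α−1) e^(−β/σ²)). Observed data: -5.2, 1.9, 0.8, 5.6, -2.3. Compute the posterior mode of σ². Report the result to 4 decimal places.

Sum of squared deviations about the known mean: SS = (-5.2−0)² + (1.9−0)² + (0.8−0)² + (5.6−0)² + (-2.3−0)² = 67.94.
The Normal likelihood contributes (σ²)^(−n/2) exp(−SS/(2σ²)), so the posterior is Inverse-Gamma(α + n/2, β + SS/2) = Inverse-Gamma(9.5, 42.97).
The mode of Inverse-Gamma(a, b) is b/(a+1) = 42.97/10.5 ≈ 4.0924.

σ̂²_MAP = 4.0924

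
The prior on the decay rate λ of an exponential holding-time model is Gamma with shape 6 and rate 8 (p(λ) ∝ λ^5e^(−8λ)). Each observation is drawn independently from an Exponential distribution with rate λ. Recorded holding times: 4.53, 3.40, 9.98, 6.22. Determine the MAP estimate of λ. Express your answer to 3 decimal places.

λ̂_MAP = 0.280

The Exponential(rate=λ) likelihood is ∝ λ^n e^(−λΣtᵢ). Here n = 4 and Σtᵢ = 4.53 + 3.40 + 9.98 + 6.22 = 24.13.
Posterior ∝ λ^5e^(−8λ) · λ^4e^(−24.13λ) = λ^9e^(−32.13λ), i.e. Gamma(10, 32.13).
Mode = (a−1)/b = 9/32.13 ≈ 0.280.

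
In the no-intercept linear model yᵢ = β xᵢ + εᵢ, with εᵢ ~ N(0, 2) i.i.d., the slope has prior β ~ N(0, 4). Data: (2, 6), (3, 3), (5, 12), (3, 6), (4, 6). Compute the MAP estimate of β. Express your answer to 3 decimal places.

log p(β | y) = −Σ(yᵢ − βxᵢ)²/(2·2) − β²/(2·4) + const.
Setting the derivative to zero: Σxᵢ(yᵢ − βxᵢ)/2 − β/4 = 0, so β = Σxᵢyᵢ / (Σxᵢ² + σ²/τ²).
Σxᵢyᵢ = 2·6 + 3·3 + 5·12 + 3·6 + 4·6 = 123; Σxᵢ² = 63; σ²/τ² = 0.5.
β̂_MAP = 123 / (63 + 0.5) = 123/63.5 ≈ 1.937.

β̂_MAP = 1.937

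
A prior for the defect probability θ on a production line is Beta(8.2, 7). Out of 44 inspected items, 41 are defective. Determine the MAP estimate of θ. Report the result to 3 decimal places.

Prior: Beta(8.2, 7).
Data: 41 successes in 44 trials. The binomial likelihood contributes θ^41(1−θ)^3, so the posterior is Beta(8.2+41, 7+3) = Beta(49.2, 10).
For Beta(a, b) with a, b > 1 the mode is (a−1)/(a+b−2) = 48.2/57.2 ≈ 0.843.

θ̂_MAP = 0.843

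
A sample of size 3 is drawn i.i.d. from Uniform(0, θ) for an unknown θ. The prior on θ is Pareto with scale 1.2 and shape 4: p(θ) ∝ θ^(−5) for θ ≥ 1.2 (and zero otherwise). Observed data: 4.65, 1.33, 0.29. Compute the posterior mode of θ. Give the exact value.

The Uniform(0, θ) likelihood is θ^(−n) for θ ≥ max(xᵢ), zero otherwise. Here max(xᵢ) = 4.65.
Posterior ∝ θ^(−5) · θ^(−3) = θ^(−8) on θ ≥ max(1.2, 4.65) = 4.65.
This density is strictly decreasing in θ, so the posterior mode lies at the lower boundary of the support.

θ̂_MAP = 4.65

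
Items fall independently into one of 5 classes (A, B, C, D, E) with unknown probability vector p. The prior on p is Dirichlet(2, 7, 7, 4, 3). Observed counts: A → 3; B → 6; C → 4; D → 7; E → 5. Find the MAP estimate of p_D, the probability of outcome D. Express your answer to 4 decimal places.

The posterior is Dirichlet(αᵢ + nᵢ) = Dirichlet(5, 13, 11, 11, 8).
For a Dirichlet(a₁,…,a_K) with all aᵢ > 1, the mode has j-th component (aⱼ − 1)/(Σaᵢ − K).
Here Σaᵢ = 48 and K = 5, so p_D = (11 − 1)/(48 − 5) = 10/43 ≈ 0.2326.

MAP estimate of p_D = 0.2326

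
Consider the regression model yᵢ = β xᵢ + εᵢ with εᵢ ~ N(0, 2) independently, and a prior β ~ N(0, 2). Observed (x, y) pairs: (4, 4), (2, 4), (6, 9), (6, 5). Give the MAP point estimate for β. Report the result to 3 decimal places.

β̂_MAP = 1.161

log p(β | y) = −Σ(yᵢ − βxᵢ)²/(2·2) − β²/(2·2) + const.
Setting the derivative to zero: Σxᵢ(yᵢ − βxᵢ)/2 − β/2 = 0, so β = Σxᵢyᵢ / (Σxᵢ² + σ²/τ²).
Σxᵢyᵢ = 4·4 + 2·4 + 6·9 + 6·5 = 108; Σxᵢ² = 92; σ²/τ² = 1.
β̂_MAP = 108 / (92 + 1) = 108/93 ≈ 1.161.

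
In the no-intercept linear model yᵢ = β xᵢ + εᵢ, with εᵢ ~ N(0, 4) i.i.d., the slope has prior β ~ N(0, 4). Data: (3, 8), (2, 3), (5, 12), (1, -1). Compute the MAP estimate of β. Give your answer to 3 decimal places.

log p(β | y) = −Σ(yᵢ − βxᵢ)²/(2·4) − β²/(2·4) + const.
Setting the derivative to zero: Σxᵢ(yᵢ − βxᵢ)/4 − β/4 = 0, so β = Σxᵢyᵢ / (Σxᵢ² + σ²/τ²).
Σxᵢyᵢ = 3·8 + 2·3 + 5·12 + 1·(-1) = 89; Σxᵢ² = 39; σ²/τ² = 1.
β̂_MAP = 89 / (39 + 1) = 89/40 ≈ 2.225.

β̂_MAP = 2.225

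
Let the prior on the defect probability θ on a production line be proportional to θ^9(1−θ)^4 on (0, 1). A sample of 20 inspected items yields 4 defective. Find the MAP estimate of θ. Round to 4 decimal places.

θ̂_MAP = 0.3939

The prior density ∝ θ^9(1−θ)^4 is the kernel of Beta(10, 5).
Data: 4 successes in 20 trials. The binomial likelihood contributes θ^4(1−θ)^16, so the posterior is Beta(10+4, 5+16) = Beta(14, 21).
For Beta(a, b) with a, b > 1 the mode is (a−1)/(a+b−2) = 13/33 ≈ 0.3939.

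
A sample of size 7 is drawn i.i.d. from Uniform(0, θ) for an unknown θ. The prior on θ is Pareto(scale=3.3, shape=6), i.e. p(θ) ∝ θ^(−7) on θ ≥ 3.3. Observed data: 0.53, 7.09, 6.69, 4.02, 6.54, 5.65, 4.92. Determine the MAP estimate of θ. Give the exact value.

The Uniform(0, θ) likelihood is θ^(−n) for θ ≥ max(xᵢ), zero otherwise. Here max(xᵢ) = 7.09.
Posterior ∝ θ^(−7) · θ^(−7) = θ^(−14) on θ ≥ max(3.3, 7.09) = 7.09.
This density is strictly decreasing in θ, so the posterior mode lies at the lower boundary of the support.

θ̂_MAP = 7.09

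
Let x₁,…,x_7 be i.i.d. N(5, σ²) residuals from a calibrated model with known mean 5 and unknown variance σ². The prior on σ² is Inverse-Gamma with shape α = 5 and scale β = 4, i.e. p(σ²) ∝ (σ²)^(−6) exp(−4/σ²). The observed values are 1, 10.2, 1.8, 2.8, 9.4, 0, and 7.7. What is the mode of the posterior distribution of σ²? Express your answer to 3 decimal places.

Sum of squared deviations about the known mean: SS = (1−5)² + (10.2−5)² + (1.8−5)² + (2.8−5)² + (9.4−5)² + (0−5)² + (7.7−5)² = 109.77.
The Normal likelihood contributes (σ²)^(−n/2) exp(−SS/(2σ²)), so the posterior is Inverse-Gamma(α + n/2, β + SS/2) = Inverse-Gamma(8.5, 58.885).
The mode of Inverse-Gamma(a, b) is b/(a+1) = 58.885/9.5 ≈ 6.198.

σ̂²_MAP = 6.198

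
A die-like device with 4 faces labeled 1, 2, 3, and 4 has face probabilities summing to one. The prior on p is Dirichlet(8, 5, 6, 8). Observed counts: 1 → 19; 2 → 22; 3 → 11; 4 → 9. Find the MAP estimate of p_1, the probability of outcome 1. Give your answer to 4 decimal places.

MAP estimate: 0.3095

The posterior is Dirichlet(αᵢ + nᵢ) = Dirichlet(27, 27, 17, 17).
For a Dirichlet(a₁,…,a_K) with all aᵢ > 1, the mode has j-th component (aⱼ − 1)/(Σaᵢ − K).
Here Σaᵢ = 88 and K = 4, so p_1 = (27 − 1)/(88 − 4) = 26/84 ≈ 0.3095.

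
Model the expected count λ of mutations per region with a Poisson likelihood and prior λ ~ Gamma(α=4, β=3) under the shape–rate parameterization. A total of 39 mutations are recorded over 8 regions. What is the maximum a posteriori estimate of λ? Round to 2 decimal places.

Σxᵢ = 39, n = 8.
Posterior ∝ λ^3e^(−3λ) · λ^39e^(−8λ) = λ^42e^(−11λ), i.e. Gamma(shape=43, rate=11).
The mode of a Gamma(a, b) with a ≥ 1 (shape–rate) is (a−1)/b = 42/11 ≈ 3.82.

λ̂_MAP = 3.82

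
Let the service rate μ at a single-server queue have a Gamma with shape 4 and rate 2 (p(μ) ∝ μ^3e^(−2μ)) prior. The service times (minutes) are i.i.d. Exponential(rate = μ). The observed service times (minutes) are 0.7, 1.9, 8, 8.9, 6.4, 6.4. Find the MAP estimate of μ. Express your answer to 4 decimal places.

μ̂_MAP = 0.2624

The Exponential(rate=μ) likelihood is ∝ μ^n e^(−μΣtᵢ). Here n = 6 and Σtᵢ = 0.7 + 1.9 + 8 + 8.9 + 6.4 + 6.4 = 32.3.
Posterior ∝ μ^3e^(−2μ) · μ^6e^(−32.3μ) = μ^9e^(−34.3μ), i.e. Gamma(10, 34.3).
Mode = (a−1)/b = 9/34.3 ≈ 0.2624.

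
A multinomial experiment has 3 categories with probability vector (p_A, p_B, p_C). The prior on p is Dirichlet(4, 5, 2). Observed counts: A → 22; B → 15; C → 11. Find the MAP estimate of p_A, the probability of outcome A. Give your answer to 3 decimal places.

MAP estimate of p_A = 0.446

The posterior is Dirichlet(αᵢ + nᵢ) = Dirichlet(26, 20, 13).
For a Dirichlet(a₁,…,a_K) with all aᵢ > 1, the mode has j-th component (aⱼ − 1)/(Σaᵢ − K).
Here Σaᵢ = 59 and K = 3, so p_A = (26 − 1)/(59 − 3) = 25/56 ≈ 0.446.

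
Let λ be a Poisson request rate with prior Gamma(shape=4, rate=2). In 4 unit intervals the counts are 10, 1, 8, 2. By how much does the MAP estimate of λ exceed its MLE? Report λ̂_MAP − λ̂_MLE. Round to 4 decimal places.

Σxᵢ = 21. Posterior is Gamma(25, 6); MAP = (25−1)/6 = 24/6 ≈ 4.00000.
MLE = x̄ = 21/4 ≈ 5.25000.
Difference = 24/6 − 21/4 = -5/4 ≈ -1.2500.

MAP − MLE = -1.2500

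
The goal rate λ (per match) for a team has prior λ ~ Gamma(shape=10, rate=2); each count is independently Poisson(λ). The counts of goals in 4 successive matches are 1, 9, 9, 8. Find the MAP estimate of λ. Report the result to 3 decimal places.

λ̂_MAP = 6.000

Σxᵢ = 1+9+9+8 = 27, with n = 4.
Posterior ∝ λ^9e^(−2λ) · λ^27e^(−4λ) = λ^36e^(−6λ), i.e. Gamma(shape=37, rate=6).
The mode of a Gamma(a, b) with a ≥ 1 (shape–rate) is (a−1)/b = 36/6 ≈ 6.000.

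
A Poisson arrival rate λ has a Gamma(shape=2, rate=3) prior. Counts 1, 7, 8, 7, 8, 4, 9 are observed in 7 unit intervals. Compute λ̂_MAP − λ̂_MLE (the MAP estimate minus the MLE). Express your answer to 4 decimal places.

Σxᵢ = 44. Posterior is Gamma(46, 10); MAP = (46−1)/10 = 45/10 ≈ 4.50000.
MLE = x̄ = 44/7 ≈ 6.28571.
Difference = 45/10 − 44/7 = -25/14 ≈ -1.7857.

MAP − MLE = -1.7857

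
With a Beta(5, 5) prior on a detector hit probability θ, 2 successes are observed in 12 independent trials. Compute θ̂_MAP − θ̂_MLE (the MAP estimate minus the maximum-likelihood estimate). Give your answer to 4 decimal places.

MAP − MLE = 0.1333

Posterior is Beta(7, 15); MAP = (7−1)/(22−2) = 6/20 ≈ 0.30000.
MLE ignores the prior: θ̂_MLE = k/n = 2/12 ≈ 0.16667.
Difference = 6/20 − 2/12 = 2/15 ≈ 0.1333.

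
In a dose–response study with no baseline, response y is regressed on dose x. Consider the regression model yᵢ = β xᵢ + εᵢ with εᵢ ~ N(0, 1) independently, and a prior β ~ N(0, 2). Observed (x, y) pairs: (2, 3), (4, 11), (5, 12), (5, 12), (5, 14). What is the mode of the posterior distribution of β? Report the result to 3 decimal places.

log p(β | y) = −Σ(yᵢ − βxᵢ)²/(2·1) − β²/(2·2) + const.
Setting the derivative to zero: Σxᵢ(yᵢ − βxᵢ)/1 − β/2 = 0, so β = Σxᵢyᵢ / (Σxᵢ² + σ²/τ²).
Σxᵢyᵢ = 2·3 + 4·11 + 5·12 + 5·12 + 5·14 = 240; Σxᵢ² = 95; σ²/τ² = 0.5.
β̂_MAP = 240 / (95 + 0.5) = 240/95.5 ≈ 2.513.

β̂_MAP = 2.513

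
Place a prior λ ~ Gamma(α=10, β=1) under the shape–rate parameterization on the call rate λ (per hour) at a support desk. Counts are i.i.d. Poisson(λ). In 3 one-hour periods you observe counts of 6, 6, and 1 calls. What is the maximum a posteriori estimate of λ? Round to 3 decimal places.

Σxᵢ = 6+6+1 = 13, with n = 3.
Posterior ∝ λ^9e^(−1λ) · λ^13e^(−3λ) = λ^22e^(−4λ), i.e. Gamma(shape=23, rate=4).
The mode of a Gamma(a, b) with a ≥ 1 (shape–rate) is (a−1)/b = 22/4 ≈ 5.500.

λ̂_MAP = 5.500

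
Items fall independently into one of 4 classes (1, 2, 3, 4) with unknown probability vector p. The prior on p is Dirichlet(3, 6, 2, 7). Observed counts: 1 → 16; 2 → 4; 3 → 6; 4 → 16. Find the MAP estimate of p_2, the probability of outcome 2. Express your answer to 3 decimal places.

The posterior is Dirichlet(αᵢ + nᵢ) = Dirichlet(19, 10, 8, 23).
For a Dirichlet(a₁,…,a_K) with all aᵢ > 1, the mode has j-th component (aⱼ − 1)/(Σaᵢ − K).
Here Σaᵢ = 60 and K = 4, so p_2 = (10 − 1)/(60 − 4) = 9/56 ≈ 0.161.

MAP estimate: 0.161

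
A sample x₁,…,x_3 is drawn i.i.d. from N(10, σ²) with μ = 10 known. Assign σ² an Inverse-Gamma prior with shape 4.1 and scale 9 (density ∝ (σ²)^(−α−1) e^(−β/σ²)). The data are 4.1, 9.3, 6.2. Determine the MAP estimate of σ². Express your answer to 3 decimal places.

Sum of squared deviations about the known mean: SS = (4.1−10)² + (9.3−10)² + (6.2−10)² = 49.74.
The Normal likelihood contributes (σ²)^(−n/2) exp(−SS/(2σ²)), so the posterior is Inverse-Gamma(α + n/2, β + SS/2) = Inverse-Gamma(5.6, 33.87).
The mode of Inverse-Gamma(a, b) is b/(a+1) = 33.87/6.6 ≈ 5.132.

σ̂²_MAP = 5.132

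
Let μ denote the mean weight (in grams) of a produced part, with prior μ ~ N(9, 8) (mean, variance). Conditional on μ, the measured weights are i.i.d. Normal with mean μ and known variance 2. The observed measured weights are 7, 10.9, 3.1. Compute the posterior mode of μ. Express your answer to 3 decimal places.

μ̂_MAP = 7.154

n = 3; x̄ = (7 + 10.9 + 3.1)/3 = 21/3 = 7.
For a Normal prior and Normal likelihood with known variance, the posterior is Normal; its mode equals its mean, the precision-weighted average.
Prior precision 1/σ₀² = 1/8 = 0.125; data precision n/σ² = 3/2 = 1.5.
μ̂ = (0.125·9 + 1.5·7) / (0.125 + 1.5) = 11.625/1.625 = 93/13 ≈ 7.154.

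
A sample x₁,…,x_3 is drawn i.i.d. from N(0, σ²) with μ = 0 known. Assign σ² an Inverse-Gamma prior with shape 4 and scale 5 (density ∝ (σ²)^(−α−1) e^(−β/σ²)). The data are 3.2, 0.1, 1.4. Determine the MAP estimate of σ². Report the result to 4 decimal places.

Sum of squared deviations about the known mean: SS = (3.2−0)² + (0.1−0)² + (1.4−0)² = 12.21.
The Normal likelihood contributes (σ²)^(−n/2) exp(−SS/(2σ²)), so the posterior is Inverse-Gamma(α + n/2, β + SS/2) = Inverse-Gamma(5.5, 11.105).
The mode of Inverse-Gamma(a, b) is b/(a+1) = 11.105/6.5 ≈ 1.7085.

σ̂²_MAP = 1.7085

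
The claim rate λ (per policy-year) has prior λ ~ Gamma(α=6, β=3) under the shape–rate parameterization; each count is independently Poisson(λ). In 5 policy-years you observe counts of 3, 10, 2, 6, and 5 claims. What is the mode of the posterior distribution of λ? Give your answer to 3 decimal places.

Σxᵢ = 3+10+2+6+5 = 26, with n = 5.
Posterior ∝ λ^5e^(−3λ) · λ^26e^(−5λ) = λ^31e^(−8λ), i.e. Gamma(shape=32, rate=8).
The mode of a Gamma(a, b) with a ≥ 1 (shape–rate) is (a−1)/b = 31/8 ≈ 3.875.

λ̂_MAP = 3.875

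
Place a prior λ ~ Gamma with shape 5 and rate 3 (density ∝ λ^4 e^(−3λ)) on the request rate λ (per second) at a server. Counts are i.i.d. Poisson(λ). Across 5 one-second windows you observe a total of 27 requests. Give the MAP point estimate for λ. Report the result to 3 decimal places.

Σxᵢ = 27, n = 5.
Posterior ∝ λ^4e^(−3λ) · λ^27e^(−5λ) = λ^31e^(−8λ), i.e. Gamma(shape=32, rate=8).
The mode of a Gamma(a, b) with a ≥ 1 (shape–rate) is (a−1)/b = 31/8 ≈ 3.875.

λ̂_MAP = 3.875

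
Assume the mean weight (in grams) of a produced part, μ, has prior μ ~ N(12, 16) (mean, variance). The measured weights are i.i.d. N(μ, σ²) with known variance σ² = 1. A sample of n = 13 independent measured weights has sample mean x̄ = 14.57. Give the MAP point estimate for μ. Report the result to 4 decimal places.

μ̂_MAP = 14.5577

n = 13, x̄ = 14.57.
For a Normal prior and Normal likelihood with known variance, the posterior is Normal; its mode equals its mean, the precision-weighted average.
Prior precision 1/σ₀² = 1/16 = 0.0625; data precision n/σ² = 13/1 = 13.
μ̂ = (0.0625·12 + 13·14.57) / (0.0625 + 13) = 190.16/13.0625 = 76064/5225 ≈ 14.5577.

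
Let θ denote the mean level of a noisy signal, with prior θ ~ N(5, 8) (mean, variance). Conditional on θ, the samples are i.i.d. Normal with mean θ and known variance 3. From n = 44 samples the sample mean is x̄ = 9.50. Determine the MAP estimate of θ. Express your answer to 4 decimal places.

θ̂_MAP = 9.4620

n = 44, x̄ = 9.50.
For a Normal prior and Normal likelihood with known variance, the posterior is Normal; its mode equals its mean, the precision-weighted average.
Prior precision 1/σ₀² = 1/8 = 0.125; data precision n/σ² = 44/3.
θ̂ = (0.125·5 + (44/3)·9.5) / (0.125 + 44/3) = (3359/24)/(355/24) = 3359/355 ≈ 9.4620.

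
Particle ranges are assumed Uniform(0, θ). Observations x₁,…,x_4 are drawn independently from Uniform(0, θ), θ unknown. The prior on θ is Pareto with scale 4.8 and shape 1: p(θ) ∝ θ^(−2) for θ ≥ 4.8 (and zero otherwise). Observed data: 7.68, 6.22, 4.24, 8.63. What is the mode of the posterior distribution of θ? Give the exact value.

The Uniform(0, θ) likelihood is θ^(−n) for θ ≥ max(xᵢ), zero otherwise. Here max(xᵢ) = 8.63.
Posterior ∝ θ^(−2) · θ^(−4) = θ^(−6) on θ ≥ max(4.8, 8.63) = 8.63.
This density is strictly decreasing in θ, so the posterior mode lies at the lower boundary of the support.

θ̂_MAP = 8.63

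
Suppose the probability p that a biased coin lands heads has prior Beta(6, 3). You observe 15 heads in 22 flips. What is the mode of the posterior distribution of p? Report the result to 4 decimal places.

p̂_MAP = 0.6897

Prior: Beta(6, 3).
Data: 15 successes in 22 trials. The binomial likelihood contributes p^15(1−p)^7, so the posterior is Beta(6+15, 3+7) = Beta(21, 10).
For Beta(a, b) with a, b > 1 the mode is (a−1)/(a+b−2) = 20/29 ≈ 0.6897.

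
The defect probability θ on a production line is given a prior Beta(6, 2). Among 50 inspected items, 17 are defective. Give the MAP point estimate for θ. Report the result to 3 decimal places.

θ̂_MAP = 0.393

Prior: Beta(6, 2).
Data: 17 successes in 50 trials. The binomial likelihood contributes θ^17(1−θ)^33, so the posterior is Beta(6+17, 2+33) = Beta(23, 35).
For Beta(a, b) with a, b > 1 the mode is (a−1)/(a+b−2) = 22/56 ≈ 0.393.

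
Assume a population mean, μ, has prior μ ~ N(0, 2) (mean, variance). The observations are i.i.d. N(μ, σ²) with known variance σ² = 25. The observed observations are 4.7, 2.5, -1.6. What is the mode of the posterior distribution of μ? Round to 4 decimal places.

μ̂_MAP = 0.3613

n = 3; x̄ = (4.7 + 2.5 + (-1.6))/3 = 5.6/3 = 28/15 ≈ 1.8667.
For a Normal prior and Normal likelihood with known variance, the posterior is Normal; its mode equals its mean, the precision-weighted average.
Prior precision 1/σ₀² = 1/2 = 0.5; data precision n/σ² = 3/25 = 0.12.
μ̂ = (0.5·0 + 0.12·(28/15)) / (0.5 + 0.12) = 0.224/0.62 = 56/155 ≈ 0.3613.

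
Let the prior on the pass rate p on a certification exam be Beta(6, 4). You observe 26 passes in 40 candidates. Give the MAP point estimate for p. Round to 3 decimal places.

p̂_MAP = 0.646

Prior: Beta(6, 4).
Data: 26 successes in 40 trials. The binomial likelihood contributes p^26(1−p)^14, so the posterior is Beta(6+26, 4+14) = Beta(32, 18).
For Beta(a, b) with a, b > 1 the mode is (a−1)/(a+b−2) = 31/48 ≈ 0.646.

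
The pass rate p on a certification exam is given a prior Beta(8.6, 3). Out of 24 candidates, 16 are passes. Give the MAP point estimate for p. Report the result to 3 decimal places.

p̂_MAP = 0.702

Prior: Beta(8.6, 3).
Data: 16 successes in 24 trials. The binomial likelihood contributes p^16(1−p)^8, so the posterior is Beta(8.6+16, 3+8) = Beta(24.6, 11).
For Beta(a, b) with a, b > 1 the mode is (a−1)/(a+b−2) = 23.6/33.6 ≈ 0.702.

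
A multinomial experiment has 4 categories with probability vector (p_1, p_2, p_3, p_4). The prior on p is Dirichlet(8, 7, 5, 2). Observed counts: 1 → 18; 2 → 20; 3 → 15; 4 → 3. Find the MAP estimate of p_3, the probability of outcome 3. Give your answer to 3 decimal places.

MAP estimate: 0.257

The posterior is Dirichlet(αᵢ + nᵢ) = Dirichlet(26, 27, 20, 5).
For a Dirichlet(a₁,…,a_K) with all aᵢ > 1, the mode has j-th component (aⱼ − 1)/(Σaᵢ − K).
Here Σaᵢ = 78 and K = 4, so p_3 = (20 − 1)/(78 − 4) = 19/74 ≈ 0.257.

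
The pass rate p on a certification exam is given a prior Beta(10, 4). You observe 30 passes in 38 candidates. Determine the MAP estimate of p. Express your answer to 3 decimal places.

Prior: Beta(10, 4).
Data: 30 successes in 38 trials. The binomial likelihood contributes p^30(1−p)^8, so the posterior is Beta(10+30, 4+8) = Beta(40, 12).
For Beta(a, b) with a, b > 1 the mode is (a−1)/(a+b−2) = 39/50 ≈ 0.780.

p̂_MAP = 0.780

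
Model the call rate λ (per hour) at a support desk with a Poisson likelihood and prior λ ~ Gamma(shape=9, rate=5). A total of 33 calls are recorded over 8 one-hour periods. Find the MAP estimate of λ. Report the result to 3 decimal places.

λ̂_MAP = 3.154

Σxᵢ = 33, n = 8.
Posterior ∝ λ^8e^(−5λ) · λ^33e^(−8λ) = λ^41e^(−13λ), i.e. Gamma(shape=42, rate=13).
The mode of a Gamma(a, b) with a ≥ 1 (shape–rate) is (a−1)/b = 41/13 ≈ 3.154.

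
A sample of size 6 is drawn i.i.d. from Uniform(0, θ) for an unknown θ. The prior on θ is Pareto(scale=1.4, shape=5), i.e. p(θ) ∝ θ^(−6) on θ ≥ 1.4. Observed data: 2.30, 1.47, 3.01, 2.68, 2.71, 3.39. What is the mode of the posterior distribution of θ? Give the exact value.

θ̂_MAP = 3.39

The Uniform(0, θ) likelihood is θ^(−n) for θ ≥ max(xᵢ), zero otherwise. Here max(xᵢ) = 3.39.
Posterior ∝ θ^(−6) · θ^(−6) = θ^(−12) on θ ≥ max(1.4, 3.39) = 3.39.
This density is strictly decreasing in θ, so the posterior mode lies at the lower boundary of the support.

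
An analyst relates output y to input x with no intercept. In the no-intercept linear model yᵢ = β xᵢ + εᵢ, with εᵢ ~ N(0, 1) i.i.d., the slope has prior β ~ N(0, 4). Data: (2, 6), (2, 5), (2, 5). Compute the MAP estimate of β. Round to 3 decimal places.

log p(β | y) = −Σ(yᵢ − βxᵢ)²/(2·1) − β²/(2·4) + const.
Setting the derivative to zero: Σxᵢ(yᵢ − βxᵢ)/1 − β/4 = 0, so β = Σxᵢyᵢ / (Σxᵢ² + σ²/τ²).
Σxᵢyᵢ = 2·6 + 2·5 + 2·5 = 32; Σxᵢ² = 12; σ²/τ² = 0.25.
β̂_MAP = 32 / (12 + 0.25) = 32/12.25 ≈ 2.612.

β̂_MAP = 2.612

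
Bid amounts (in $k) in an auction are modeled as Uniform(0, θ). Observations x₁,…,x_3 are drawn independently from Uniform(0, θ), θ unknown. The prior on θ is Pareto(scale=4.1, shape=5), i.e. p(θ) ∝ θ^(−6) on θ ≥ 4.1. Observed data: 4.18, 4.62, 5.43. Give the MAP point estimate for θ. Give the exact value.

θ̂_MAP = 5.43

The Uniform(0, θ) likelihood is θ^(−n) for θ ≥ max(xᵢ), zero otherwise. Here max(xᵢ) = 5.43.
Posterior ∝ θ^(−6) · θ^(−3) = θ^(−9) on θ ≥ max(4.1, 5.43) = 5.43.
This density is strictly decreasing in θ, so the posterior mode lies at the lower boundary of the support.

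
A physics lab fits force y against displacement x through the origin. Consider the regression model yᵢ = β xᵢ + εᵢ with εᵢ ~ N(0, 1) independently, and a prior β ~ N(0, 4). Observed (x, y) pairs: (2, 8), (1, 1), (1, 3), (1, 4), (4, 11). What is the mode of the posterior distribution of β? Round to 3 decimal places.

β̂_MAP = 2.925

log p(β | y) = −Σ(yᵢ − βxᵢ)²/(2·1) − β²/(2·4) + const.
Setting the derivative to zero: Σxᵢ(yᵢ − βxᵢ)/1 − β/4 = 0, so β = Σxᵢyᵢ / (Σxᵢ² + σ²/τ²).
Σxᵢyᵢ = 2·8 + 1·1 + 1·3 + 1·4 + 4·11 = 68; Σxᵢ² = 23; σ²/τ² = 0.25.
β̂_MAP = 68 / (23 + 0.25) = 68/23.25 ≈ 2.925.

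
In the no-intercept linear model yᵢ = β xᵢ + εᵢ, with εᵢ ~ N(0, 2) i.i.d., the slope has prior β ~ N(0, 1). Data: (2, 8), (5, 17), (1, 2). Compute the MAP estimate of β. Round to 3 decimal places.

log p(β | y) = −Σ(yᵢ − βxᵢ)²/(2·2) − β²/(2·1) + const.
Setting the derivative to zero: Σxᵢ(yᵢ − βxᵢ)/2 − β/1 = 0, so β = Σxᵢyᵢ / (Σxᵢ² + σ²/τ²).
Σxᵢyᵢ = 2·8 + 5·17 + 1·2 = 103; Σxᵢ² = 30; σ²/τ² = 2.
β̂_MAP = 103 / (30 + 2) = 103/32 ≈ 3.219.

β̂_MAP = 3.219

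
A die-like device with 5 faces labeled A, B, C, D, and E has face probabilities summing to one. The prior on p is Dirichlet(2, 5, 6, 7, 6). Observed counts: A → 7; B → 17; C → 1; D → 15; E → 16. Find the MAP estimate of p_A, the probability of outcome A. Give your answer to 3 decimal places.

MAP estimate of p_A = 0.104

The posterior is Dirichlet(αᵢ + nᵢ) = Dirichlet(9, 22, 7, 22, 22).
For a Dirichlet(a₁,…,a_K) with all aᵢ > 1, the mode has j-th component (aⱼ − 1)/(Σaᵢ − K).
Here Σaᵢ = 82 and K = 5, so p_A = (9 − 1)/(82 − 5) = 8/77 ≈ 0.104.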